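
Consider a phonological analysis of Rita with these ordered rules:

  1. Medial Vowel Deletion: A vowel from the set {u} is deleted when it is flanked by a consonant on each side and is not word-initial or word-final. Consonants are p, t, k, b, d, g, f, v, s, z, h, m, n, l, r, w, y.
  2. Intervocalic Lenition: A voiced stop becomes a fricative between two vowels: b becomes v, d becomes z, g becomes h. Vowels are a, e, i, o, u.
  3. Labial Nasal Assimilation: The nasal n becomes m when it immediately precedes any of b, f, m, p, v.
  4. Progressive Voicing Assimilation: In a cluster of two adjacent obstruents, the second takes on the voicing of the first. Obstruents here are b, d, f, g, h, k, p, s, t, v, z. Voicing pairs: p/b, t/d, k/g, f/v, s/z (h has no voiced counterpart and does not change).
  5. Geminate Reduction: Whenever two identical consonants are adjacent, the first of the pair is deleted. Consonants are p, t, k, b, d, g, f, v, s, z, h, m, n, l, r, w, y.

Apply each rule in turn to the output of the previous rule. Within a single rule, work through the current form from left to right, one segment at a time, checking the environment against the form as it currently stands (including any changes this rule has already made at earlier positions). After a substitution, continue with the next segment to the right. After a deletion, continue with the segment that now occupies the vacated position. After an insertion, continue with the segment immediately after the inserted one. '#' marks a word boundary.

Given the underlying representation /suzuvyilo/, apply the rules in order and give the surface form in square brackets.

[sfyilo]

1 Medial Vowel Deletion: [suzuvyilo] → [szvyilo]
2 Intervocalic Lenition: no change — [szvyilo]
3 Labial Nasal Assimilation: no change — [szvyilo]
4 Progressive Voicing Assimilation: [szvyilo] → [ssfyilo]
5 Geminate Reduction: [ssfyilo] → [sfyilo]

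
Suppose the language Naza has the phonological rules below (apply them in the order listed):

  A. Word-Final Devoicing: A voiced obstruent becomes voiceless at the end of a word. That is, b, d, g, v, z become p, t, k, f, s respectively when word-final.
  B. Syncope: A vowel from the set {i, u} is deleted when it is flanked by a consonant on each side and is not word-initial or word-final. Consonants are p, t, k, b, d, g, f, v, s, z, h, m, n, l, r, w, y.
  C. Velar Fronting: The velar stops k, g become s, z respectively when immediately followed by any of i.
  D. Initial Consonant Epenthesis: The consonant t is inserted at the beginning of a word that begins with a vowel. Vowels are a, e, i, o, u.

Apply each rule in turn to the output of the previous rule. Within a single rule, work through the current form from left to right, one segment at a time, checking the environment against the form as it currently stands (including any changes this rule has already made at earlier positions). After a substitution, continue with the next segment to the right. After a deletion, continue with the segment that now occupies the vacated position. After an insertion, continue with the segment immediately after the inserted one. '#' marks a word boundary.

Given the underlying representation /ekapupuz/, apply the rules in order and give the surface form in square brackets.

A Word-Final Devoicing: [ekapupuz] → [ekapupus]
B Syncope: [ekapupus] → [ekapps]
C Velar Fronting: no change — [ekapps]
D Initial Consonant Epenthesis: [ekapps] → [tekapps]

[tekapps]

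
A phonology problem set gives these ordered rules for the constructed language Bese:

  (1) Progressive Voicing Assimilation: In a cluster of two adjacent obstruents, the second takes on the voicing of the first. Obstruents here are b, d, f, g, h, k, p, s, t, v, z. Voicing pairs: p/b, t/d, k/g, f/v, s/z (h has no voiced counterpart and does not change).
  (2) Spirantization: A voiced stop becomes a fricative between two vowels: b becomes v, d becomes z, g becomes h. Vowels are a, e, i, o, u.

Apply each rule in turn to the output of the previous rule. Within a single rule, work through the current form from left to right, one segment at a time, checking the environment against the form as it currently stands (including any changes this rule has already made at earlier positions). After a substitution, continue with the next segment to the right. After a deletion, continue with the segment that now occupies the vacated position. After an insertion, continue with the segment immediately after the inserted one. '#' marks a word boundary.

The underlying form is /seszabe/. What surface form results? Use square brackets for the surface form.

[sessave]

(1) Progressive Voicing Assimilation: [seszabe] → [sessabe]
(2) Spirantization: [sessabe] → [sessave]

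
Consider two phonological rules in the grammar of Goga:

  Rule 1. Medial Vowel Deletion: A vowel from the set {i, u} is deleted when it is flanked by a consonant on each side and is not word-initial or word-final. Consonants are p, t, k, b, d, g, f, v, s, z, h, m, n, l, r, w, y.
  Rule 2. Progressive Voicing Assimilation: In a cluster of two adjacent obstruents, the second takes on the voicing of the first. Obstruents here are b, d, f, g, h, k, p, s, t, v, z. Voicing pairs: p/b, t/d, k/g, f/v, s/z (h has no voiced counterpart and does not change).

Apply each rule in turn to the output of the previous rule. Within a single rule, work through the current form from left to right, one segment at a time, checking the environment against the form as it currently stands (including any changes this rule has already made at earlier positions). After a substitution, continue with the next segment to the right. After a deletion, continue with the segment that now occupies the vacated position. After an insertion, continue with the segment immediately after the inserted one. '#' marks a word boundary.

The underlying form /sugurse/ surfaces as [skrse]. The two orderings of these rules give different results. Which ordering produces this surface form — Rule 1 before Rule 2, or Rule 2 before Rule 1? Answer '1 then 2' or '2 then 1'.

1 then 2

Order 1 then 2:
  1 Medial Vowel Deletion: [sugurse] → [sgrse]
  2 Progressive Voicing Assimilation: [sgrse] → [skrse]
  result: [skrse]
Order 2 then 1:
  2 Progressive Voicing Assimilation: no change — [sugurse]
  1 Medial Vowel Deletion: [sugurse] → [sgrse]
  result: [sgrse]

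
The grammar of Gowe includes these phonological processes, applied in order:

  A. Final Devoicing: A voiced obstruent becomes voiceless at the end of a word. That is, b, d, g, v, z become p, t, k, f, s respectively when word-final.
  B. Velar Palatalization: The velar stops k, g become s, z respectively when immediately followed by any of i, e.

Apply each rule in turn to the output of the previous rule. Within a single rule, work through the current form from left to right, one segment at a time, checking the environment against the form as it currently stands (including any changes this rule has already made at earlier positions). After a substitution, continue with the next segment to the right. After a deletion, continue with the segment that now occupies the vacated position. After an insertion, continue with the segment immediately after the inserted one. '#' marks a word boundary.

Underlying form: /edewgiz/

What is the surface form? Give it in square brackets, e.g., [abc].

[edewzis]

A Final Devoicing: [edewgiz] → [edewgis]
B Velar Palatalization: [edewgis] → [edewzis]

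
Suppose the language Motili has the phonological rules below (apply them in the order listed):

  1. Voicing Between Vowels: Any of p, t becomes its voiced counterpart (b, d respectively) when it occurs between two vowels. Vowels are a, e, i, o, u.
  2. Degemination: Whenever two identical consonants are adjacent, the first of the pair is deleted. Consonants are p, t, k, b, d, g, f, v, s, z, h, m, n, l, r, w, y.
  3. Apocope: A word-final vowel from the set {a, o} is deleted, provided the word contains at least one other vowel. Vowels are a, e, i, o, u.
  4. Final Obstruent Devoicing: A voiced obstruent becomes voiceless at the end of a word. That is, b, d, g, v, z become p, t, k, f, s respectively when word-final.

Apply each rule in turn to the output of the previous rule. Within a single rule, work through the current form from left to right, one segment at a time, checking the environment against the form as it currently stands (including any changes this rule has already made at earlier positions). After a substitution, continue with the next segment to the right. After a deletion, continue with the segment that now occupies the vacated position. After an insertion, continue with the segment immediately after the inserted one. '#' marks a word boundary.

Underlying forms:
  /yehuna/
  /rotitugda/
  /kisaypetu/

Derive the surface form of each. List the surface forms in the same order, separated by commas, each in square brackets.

[yehun], [rodidugt], [kisaypedu]

/yehuna/:
  1 Voicing Between Vowels: no change — [yehuna]
  2 Degemination: no change — [yehuna]
  3 Apocope: [yehuna] → [yehun]
  4 Final Obstruent Devoicing: no change — [yehun]
/rotitugda/:
  1 Voicing Between Vowels: [rotitugda] → [rodidugda]
  2 Degemination: no change — [rodidugda]
  3 Apocope: [rodidugda] → [rodidugd]
  4 Final Obstruent Devoicing: [rodidugd] → [rodidugt]
/kisaypetu/:
  1 Voicing Between Vowels: [kisaypetu] → [kisaypedu]
  2 Degemination: no change — [kisaypedu]
  3 Apocope: no change — [kisaypedu]
  4 Final Obstruent Devoicing: no change — [kisaypedu]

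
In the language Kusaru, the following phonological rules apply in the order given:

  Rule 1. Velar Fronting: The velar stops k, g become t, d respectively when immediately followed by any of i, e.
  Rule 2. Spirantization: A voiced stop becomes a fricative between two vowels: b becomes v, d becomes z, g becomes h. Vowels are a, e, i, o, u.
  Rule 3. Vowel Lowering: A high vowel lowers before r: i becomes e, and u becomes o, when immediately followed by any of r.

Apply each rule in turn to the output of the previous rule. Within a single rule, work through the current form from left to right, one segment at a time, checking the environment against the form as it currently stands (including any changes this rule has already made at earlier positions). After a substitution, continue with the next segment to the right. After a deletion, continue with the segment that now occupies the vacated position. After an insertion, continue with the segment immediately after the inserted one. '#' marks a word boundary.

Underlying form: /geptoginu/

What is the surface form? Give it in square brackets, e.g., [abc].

[deptozinu]

Rule 1 Velar Fronting: [geptoginu] → [deptodinu]
Rule 2 Spirantization: [deptodinu] → [deptozinu]
Rule 3 Vowel Lowering: no change — [deptozinu]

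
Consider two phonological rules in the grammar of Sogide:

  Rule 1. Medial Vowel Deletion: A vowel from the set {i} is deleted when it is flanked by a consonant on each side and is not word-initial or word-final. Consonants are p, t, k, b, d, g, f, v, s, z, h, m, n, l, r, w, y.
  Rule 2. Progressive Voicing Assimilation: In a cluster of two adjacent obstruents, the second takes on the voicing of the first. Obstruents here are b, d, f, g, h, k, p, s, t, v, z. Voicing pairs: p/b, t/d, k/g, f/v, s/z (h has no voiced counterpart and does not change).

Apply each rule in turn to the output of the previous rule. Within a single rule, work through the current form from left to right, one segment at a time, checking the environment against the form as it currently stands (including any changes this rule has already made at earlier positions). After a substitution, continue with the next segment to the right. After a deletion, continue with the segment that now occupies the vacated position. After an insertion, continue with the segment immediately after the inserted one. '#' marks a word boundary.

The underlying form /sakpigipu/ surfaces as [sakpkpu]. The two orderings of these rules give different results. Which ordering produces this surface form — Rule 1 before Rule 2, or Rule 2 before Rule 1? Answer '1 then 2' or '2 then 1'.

Order 1 then 2:
  1 Medial Vowel Deletion: [sakpigipu] → [sakpgpu]
  2 Progressive Voicing Assimilation: [sakpgpu] → [sakpkpu]
  result: [sakpkpu]
Order 2 then 1:
  2 Progressive Voicing Assimilation: no change — [sakpigipu]
  1 Medial Vowel Deletion: [sakpigipu] → [sakpgpu]
  result: [sakpgpu]

1 then 2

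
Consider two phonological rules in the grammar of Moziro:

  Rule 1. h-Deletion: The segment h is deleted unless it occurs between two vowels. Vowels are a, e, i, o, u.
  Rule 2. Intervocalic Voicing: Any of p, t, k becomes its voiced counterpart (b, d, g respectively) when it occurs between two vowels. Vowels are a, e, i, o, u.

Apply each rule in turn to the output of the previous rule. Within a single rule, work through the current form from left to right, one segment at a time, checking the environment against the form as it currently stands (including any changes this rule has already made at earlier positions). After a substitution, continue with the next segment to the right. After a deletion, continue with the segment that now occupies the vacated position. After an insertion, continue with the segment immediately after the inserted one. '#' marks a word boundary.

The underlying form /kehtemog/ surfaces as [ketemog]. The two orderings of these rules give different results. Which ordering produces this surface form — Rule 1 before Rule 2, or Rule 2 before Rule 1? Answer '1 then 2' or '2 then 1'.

2 then 1

Order 1 then 2:
  1 h-Deletion: [kehtemog] → [ketemog]
  2 Intervocalic Voicing: [ketemog] → [kedemog]
  result: [kedemog]
Order 2 then 1:
  2 Intervocalic Voicing: no change — [kehtemog]
  1 h-Deletion: [kehtemog] → [ketemog]
  result: [ketemog]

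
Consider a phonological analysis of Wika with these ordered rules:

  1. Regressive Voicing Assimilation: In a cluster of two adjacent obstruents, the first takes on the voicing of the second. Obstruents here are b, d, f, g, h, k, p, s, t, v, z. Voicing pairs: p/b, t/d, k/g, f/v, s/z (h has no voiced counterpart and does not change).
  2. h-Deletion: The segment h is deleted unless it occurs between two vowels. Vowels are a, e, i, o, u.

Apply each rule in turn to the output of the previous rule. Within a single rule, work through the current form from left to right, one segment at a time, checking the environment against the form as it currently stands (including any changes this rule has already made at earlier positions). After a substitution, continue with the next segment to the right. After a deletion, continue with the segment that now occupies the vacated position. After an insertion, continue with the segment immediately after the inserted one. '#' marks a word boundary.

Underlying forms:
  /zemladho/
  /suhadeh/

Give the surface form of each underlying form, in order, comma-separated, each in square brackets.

[zemlato], [suhade]

/zemladho/:
  1 Regressive Voicing Assimilation: [zemladho] → [zemlatho]
  2 h-Deletion: [zemlatho] → [zemlato]
/suhadeh/:
  1 Regressive Voicing Assimilation: no change — [suhadeh]
  2 h-Deletion: [suhadeh] → [suhade]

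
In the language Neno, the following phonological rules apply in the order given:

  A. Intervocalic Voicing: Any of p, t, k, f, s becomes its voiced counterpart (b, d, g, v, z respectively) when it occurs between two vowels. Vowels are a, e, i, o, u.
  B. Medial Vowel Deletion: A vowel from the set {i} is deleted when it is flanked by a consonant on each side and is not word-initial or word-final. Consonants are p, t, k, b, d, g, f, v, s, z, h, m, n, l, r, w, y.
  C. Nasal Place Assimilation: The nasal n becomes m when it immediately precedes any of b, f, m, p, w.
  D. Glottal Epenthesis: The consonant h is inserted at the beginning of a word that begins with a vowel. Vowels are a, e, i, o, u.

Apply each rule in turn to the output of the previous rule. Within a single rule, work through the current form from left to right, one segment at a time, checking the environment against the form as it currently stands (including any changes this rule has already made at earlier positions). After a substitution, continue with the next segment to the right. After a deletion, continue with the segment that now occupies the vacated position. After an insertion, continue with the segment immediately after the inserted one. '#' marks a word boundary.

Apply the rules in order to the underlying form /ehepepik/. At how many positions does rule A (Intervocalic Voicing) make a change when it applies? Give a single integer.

2

A Intervocalic Voicing: [ehepepik] → [ehebebik]
B Medial Vowel Deletion: [ehebebik] → [ehebebk]
C Nasal Place Assimilation: no change — [ehebebk]
D Glottal Epenthesis: [ehebebk] → [hehebebk]
Rule A changed 2 position(s).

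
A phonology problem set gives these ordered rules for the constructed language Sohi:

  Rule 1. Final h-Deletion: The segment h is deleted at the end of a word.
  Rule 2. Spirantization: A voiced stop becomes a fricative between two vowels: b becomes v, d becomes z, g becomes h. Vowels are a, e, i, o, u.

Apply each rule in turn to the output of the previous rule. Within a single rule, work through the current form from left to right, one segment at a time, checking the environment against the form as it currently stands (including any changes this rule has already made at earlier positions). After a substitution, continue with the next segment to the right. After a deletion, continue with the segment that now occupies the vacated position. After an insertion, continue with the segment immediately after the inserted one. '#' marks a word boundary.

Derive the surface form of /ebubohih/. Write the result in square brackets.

[evuvohi]

Rule 1 Final h-Deletion: [ebubohih] → [ebubohi]
Rule 2 Spirantization: [ebubohi] → [evuvohi]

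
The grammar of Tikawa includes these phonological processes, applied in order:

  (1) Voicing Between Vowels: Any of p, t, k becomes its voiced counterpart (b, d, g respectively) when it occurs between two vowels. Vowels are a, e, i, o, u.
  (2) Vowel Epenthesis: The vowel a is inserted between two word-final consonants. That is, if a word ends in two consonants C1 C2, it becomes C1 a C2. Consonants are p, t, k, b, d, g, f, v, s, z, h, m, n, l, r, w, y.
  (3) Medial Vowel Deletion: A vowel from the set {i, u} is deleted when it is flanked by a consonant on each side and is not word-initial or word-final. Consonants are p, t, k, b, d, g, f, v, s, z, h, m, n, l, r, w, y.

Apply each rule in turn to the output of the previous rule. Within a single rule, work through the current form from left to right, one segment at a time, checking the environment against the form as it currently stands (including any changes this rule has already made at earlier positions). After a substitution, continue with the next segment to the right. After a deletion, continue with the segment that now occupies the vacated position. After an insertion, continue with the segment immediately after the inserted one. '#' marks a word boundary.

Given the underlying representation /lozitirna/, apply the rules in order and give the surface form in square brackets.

(1) Voicing Between Vowels: [lozitirna] → [lozidirna]
(2) Vowel Epenthesis: no change — [lozidirna]
(3) Medial Vowel Deletion: [lozidirna] → [lozdrna]

[lozdrna]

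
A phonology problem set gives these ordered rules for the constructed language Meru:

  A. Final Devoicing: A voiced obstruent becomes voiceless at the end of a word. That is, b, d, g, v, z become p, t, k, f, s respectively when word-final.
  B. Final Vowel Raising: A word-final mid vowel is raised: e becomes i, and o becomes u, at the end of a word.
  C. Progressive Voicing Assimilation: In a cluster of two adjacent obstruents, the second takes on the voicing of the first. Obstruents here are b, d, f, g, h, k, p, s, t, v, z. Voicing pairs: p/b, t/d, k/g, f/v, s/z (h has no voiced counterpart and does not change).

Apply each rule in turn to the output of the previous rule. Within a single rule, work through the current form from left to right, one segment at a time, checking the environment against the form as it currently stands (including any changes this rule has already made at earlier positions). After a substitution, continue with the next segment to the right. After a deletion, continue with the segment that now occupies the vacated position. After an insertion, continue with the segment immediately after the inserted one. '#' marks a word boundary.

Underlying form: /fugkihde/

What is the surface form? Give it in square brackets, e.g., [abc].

[fuggihti]

A Final Devoicing: no change — [fugkihde]
B Final Vowel Raising: [fugkihde] → [fugkihdi]
C Progressive Voicing Assimilation: [fugkihdi] → [fuggihti]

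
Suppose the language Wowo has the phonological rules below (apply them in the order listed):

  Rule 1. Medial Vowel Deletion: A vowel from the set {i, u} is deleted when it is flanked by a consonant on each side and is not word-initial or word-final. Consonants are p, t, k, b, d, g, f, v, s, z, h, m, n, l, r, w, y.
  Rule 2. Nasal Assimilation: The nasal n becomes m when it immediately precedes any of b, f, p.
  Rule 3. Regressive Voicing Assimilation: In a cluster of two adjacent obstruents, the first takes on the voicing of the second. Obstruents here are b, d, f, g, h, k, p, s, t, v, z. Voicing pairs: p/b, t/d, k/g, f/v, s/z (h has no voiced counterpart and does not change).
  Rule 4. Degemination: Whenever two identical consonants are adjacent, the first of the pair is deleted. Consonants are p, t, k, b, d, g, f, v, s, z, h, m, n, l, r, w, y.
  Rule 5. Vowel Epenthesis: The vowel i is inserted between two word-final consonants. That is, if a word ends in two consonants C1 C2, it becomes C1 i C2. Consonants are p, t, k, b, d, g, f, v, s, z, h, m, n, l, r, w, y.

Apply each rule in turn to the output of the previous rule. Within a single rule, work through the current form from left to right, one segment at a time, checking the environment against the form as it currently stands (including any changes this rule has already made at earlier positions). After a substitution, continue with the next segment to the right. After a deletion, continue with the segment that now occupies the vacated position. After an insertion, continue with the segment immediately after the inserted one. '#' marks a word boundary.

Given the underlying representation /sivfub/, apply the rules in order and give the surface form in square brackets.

[zfvib]

Rule 1 Medial Vowel Deletion: [sivfub] → [svfb]
Rule 2 Nasal Assimilation: no change — [svfb]
Rule 3 Regressive Voicing Assimilation: [svfb] → [zfvb]
Rule 4 Degemination: no change — [zfvb]
Rule 5 Vowel Epenthesis: [zfvb] → [zfvib]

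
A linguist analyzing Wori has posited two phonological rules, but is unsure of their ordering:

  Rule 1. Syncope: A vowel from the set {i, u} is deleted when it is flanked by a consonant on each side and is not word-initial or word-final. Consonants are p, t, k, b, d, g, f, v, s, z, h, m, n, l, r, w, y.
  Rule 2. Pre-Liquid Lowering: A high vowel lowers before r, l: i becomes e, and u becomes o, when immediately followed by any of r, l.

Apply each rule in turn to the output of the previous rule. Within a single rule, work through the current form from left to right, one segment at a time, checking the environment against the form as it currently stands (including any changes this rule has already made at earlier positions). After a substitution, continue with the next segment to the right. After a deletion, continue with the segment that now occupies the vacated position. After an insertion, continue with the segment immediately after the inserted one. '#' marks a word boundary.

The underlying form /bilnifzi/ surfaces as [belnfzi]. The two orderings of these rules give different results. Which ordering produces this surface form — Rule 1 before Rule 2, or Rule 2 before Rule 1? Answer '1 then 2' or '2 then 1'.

2 then 1

Order 1 then 2:
  1 Syncope: [bilnifzi] → [blnfzi]
  2 Pre-Liquid Lowering: no change — [blnfzi]
  result: [blnfzi]
Order 2 then 1:
  2 Pre-Liquid Lowering: [bilnifzi] → [belnifzi]
  1 Syncope: [belnifzi] → [belnfzi]
  result: [belnfzi]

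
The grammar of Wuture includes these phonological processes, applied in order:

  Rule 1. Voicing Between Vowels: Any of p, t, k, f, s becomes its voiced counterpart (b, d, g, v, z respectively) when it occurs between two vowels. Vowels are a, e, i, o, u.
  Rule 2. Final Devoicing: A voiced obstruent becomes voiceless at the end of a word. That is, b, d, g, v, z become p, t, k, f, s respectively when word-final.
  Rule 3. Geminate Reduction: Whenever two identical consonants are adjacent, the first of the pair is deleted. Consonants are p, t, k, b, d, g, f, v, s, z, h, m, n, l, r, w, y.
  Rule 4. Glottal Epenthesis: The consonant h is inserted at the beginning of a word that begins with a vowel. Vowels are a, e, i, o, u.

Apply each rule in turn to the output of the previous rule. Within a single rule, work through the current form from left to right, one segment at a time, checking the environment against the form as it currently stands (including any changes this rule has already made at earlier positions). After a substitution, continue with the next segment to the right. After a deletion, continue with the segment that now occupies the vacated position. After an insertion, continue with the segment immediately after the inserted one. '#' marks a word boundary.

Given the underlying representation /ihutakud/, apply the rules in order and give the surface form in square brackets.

Rule 1 Voicing Between Vowels: [ihutakud] → [ihudagud]
Rule 2 Final Devoicing: [ihudagud] → [ihudagut]
Rule 3 Geminate Reduction: no change — [ihudagut]
Rule 4 Glottal Epenthesis: [ihudagut] → [hihudagut]

[hihudagut]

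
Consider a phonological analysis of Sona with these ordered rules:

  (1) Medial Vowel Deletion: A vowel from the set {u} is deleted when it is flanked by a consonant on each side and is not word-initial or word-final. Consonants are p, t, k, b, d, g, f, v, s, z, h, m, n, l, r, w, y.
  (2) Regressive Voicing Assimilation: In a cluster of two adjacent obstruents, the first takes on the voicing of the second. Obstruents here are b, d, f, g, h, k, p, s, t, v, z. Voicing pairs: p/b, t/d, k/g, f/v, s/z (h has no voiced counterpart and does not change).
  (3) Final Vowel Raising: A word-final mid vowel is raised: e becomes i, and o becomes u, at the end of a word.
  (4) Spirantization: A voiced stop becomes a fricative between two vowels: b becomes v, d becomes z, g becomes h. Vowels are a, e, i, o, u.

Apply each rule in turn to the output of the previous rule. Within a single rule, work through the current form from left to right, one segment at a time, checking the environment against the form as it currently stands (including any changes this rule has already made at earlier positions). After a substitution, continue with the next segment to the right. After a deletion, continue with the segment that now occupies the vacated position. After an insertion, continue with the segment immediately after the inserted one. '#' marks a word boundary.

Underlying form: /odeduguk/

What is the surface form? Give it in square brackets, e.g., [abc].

[ozedkk]

(1) Medial Vowel Deletion: [odeduguk] → [odedgk]
(2) Regressive Voicing Assimilation: [odedgk] → [odedkk]
(3) Final Vowel Raising: no change — [odedkk]
(4) Spirantization: [odedkk] → [ozedkk]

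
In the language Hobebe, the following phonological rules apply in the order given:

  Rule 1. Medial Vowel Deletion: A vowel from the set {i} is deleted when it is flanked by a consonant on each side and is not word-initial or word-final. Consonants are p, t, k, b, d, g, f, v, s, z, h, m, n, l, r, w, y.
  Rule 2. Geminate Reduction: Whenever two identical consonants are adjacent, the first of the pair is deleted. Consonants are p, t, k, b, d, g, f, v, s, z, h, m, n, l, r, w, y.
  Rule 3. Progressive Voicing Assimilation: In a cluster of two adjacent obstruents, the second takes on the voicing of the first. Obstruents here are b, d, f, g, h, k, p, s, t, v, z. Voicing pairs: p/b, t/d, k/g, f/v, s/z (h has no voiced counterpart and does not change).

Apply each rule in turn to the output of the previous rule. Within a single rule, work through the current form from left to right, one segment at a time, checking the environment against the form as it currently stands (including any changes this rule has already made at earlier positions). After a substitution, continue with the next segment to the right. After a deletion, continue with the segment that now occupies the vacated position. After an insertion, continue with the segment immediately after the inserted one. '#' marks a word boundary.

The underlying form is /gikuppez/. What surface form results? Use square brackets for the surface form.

Rule 1 Medial Vowel Deletion: [gikuppez] → [gkuppez]
Rule 2 Geminate Reduction: [gkuppez] → [gkupez]
Rule 3 Progressive Voicing Assimilation: [gkupez] → [ggupez]

[ggupez]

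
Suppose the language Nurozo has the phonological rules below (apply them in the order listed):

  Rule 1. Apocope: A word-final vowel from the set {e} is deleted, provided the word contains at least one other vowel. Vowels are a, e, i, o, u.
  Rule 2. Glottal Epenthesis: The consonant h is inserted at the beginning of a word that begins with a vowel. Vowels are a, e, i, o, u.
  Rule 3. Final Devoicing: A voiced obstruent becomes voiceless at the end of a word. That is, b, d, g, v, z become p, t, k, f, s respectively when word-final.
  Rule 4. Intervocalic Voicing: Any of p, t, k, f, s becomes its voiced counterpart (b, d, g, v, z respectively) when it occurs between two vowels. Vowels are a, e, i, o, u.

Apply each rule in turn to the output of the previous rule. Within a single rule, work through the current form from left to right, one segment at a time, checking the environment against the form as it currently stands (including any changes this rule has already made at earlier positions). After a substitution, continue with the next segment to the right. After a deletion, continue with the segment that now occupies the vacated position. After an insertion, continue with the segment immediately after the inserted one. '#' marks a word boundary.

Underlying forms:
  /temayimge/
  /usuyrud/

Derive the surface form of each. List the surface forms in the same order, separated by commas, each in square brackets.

/temayimge/:
  Rule 1 Apocope: [temayimge] → [temayimg]
  Rule 2 Glottal Epenthesis: no change — [temayimg]
  Rule 3 Final Devoicing: [temayimg] → [temayimk]
  Rule 4 Intervocalic Voicing: no change — [temayimk]
/usuyrud/:
  Rule 1 Apocope: no change — [usuyrud]
  Rule 2 Glottal Epenthesis: [usuyrud] → [husuyrud]
  Rule 3 Final Devoicing: [husuyrud] → [husuyrut]
  Rule 4 Intervocalic Voicing: [husuyrut] → [huzuyrut]

[temayimk], [huzuyrut]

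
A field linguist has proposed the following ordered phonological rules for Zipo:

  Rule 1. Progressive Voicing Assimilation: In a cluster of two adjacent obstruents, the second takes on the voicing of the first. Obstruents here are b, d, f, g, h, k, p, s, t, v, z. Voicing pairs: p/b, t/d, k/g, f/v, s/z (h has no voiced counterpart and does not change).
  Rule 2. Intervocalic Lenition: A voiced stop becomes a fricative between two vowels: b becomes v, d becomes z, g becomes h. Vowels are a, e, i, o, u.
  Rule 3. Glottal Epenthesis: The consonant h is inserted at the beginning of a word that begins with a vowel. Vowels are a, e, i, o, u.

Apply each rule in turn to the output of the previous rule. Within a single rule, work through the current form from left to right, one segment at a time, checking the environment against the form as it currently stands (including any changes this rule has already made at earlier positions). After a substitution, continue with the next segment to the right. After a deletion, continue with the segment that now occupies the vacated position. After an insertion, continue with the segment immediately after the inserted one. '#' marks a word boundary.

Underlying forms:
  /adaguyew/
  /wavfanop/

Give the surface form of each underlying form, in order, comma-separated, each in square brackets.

/adaguyew/:
  Rule 1 Progressive Voicing Assimilation: no change — [adaguyew]
  Rule 2 Intervocalic Lenition: [adaguyew] → [azahuyew]
  Rule 3 Glottal Epenthesis: [azahuyew] → [hazahuyew]
/wavfanop/:
  Rule 1 Progressive Voicing Assimilation: [wavfanop] → [wavvanop]
  Rule 2 Intervocalic Lenition: no change — [wavvanop]
  Rule 3 Glottal Epenthesis: no change — [wavvanop]

[hazahuyew], [wavvanop]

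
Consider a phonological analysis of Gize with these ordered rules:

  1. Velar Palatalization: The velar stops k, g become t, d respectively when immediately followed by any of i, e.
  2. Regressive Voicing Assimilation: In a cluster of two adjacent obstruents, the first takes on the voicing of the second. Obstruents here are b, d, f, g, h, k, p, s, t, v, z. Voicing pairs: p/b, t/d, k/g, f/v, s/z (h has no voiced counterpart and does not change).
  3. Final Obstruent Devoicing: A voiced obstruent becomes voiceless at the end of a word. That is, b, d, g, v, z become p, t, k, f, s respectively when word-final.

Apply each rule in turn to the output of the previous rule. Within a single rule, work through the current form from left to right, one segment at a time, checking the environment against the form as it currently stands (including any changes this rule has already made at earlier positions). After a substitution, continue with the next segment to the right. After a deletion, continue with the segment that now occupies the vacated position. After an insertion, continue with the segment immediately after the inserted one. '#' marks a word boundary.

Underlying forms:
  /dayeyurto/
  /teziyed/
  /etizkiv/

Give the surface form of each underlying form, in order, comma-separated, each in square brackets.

/dayeyurto/:
  1 Velar Palatalization: no change — [dayeyurto]
  2 Regressive Voicing Assimilation: no change — [dayeyurto]
  3 Final Obstruent Devoicing: no change — [dayeyurto]
/teziyed/:
  1 Velar Palatalization: no change — [teziyed]
  2 Regressive Voicing Assimilation: no change — [teziyed]
  3 Final Obstruent Devoicing: [teziyed] → [teziyet]
/etizkiv/:
  1 Velar Palatalization: [etizkiv] → [etiztiv]
  2 Regressive Voicing Assimilation: [etiztiv] → [etistiv]
  3 Final Obstruent Devoicing: [etistiv] → [etistif]

[dayeyurto], [teziyet], [etistif]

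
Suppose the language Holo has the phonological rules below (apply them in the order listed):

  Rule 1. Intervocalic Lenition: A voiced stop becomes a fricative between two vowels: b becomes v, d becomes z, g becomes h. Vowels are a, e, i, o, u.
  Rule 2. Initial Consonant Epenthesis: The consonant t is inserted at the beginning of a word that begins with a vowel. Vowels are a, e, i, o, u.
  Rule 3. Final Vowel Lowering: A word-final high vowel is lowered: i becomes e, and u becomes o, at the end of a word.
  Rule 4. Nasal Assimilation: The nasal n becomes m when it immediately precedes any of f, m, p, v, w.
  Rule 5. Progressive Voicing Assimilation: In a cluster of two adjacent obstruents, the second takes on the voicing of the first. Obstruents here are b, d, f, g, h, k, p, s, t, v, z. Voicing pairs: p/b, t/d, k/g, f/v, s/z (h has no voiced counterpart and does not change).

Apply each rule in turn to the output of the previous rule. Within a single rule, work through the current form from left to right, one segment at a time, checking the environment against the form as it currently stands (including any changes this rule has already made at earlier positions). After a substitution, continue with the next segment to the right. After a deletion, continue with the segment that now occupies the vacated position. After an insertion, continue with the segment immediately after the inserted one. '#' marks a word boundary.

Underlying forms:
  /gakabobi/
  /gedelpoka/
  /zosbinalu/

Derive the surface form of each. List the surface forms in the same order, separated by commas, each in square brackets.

[gakavove], [gezelpoka], [zospinalo]

/gakabobi/:
  Rule 1 Intervocalic Lenition: [gakabobi] → [gakavovi]
  Rule 2 Initial Consonant Epenthesis: no change — [gakavovi]
  Rule 3 Final Vowel Lowering: [gakavovi] → [gakavove]
  Rule 4 Nasal Assimilation: no change — [gakavove]
  Rule 5 Progressive Voicing Assimilation: no change — [gakavove]
/gedelpoka/:
  Rule 1 Intervocalic Lenition: [gedelpoka] → [gezelpoka]
  Rule 2 Initial Consonant Epenthesis: no change — [gezelpoka]
  Rule 3 Final Vowel Lowering: no change — [gezelpoka]
  Rule 4 Nasal Assimilation: no change — [gezelpoka]
  Rule 5 Progressive Voicing Assimilation: no change — [gezelpoka]
/zosbinalu/:
  Rule 1 Intervocalic Lenition: no change — [zosbinalu]
  Rule 2 Initial Consonant Epenthesis: no change — [zosbinalu]
  Rule 3 Final Vowel Lowering: [zosbinalu] → [zosbinalo]
  Rule 4 Nasal Assimilation: no change — [zosbinalo]
  Rule 5 Progressive Voicing Assimilation: [zosbinalo] → [zospinalo]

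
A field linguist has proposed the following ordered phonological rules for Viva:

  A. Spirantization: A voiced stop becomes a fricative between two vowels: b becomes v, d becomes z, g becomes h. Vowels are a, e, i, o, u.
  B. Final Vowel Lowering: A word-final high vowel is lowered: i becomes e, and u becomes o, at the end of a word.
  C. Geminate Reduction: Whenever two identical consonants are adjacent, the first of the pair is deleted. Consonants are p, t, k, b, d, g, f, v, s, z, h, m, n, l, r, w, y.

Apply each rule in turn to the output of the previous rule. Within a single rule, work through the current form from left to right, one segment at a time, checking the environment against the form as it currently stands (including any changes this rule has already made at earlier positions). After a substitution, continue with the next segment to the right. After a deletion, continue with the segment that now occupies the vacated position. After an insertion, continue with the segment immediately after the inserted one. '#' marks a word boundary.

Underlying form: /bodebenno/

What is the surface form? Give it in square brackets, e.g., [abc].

[bozeveno]

A Spirantization: [bodebenno] → [bozevenno]
B Final Vowel Lowering: no change — [bozevenno]
C Geminate Reduction: [bozevenno] → [bozeveno]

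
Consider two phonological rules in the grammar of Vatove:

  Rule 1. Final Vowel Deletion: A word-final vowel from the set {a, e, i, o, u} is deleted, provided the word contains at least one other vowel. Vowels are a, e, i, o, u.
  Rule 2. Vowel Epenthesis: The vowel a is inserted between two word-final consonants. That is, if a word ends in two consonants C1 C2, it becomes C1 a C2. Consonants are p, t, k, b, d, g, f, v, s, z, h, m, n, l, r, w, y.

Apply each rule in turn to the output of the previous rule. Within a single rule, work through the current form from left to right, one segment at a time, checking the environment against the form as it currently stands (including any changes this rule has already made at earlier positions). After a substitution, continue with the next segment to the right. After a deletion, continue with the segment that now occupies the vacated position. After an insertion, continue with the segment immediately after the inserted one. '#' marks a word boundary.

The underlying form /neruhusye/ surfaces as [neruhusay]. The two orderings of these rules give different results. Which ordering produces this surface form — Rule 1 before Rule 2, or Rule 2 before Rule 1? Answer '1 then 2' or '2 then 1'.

Order 1 then 2:
  1 Final Vowel Deletion: [neruhusye] → [neruhusy]
  2 Vowel Epenthesis: [neruhusy] → [neruhusay]
  result: [neruhusay]
Order 2 then 1:
  2 Vowel Epenthesis: no change — [neruhusye]
  1 Final Vowel Deletion: [neruhusye] → [neruhusy]
  result: [neruhusy]

1 then 2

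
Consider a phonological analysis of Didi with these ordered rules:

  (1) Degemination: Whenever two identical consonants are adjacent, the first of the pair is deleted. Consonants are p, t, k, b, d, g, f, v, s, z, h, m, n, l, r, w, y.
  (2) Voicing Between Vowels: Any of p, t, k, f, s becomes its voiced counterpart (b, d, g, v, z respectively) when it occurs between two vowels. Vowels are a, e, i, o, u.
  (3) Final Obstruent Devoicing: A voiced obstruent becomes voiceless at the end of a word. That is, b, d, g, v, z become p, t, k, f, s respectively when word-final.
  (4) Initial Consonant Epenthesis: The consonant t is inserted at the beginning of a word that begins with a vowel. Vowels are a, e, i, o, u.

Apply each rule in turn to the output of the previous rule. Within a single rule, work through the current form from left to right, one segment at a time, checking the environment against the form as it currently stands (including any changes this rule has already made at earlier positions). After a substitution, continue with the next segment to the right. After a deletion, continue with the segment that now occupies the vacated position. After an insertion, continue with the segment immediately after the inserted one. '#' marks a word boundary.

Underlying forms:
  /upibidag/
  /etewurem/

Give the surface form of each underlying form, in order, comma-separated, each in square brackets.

[tubibidak], [tedewurem]

/upibidag/:
  (1) Degemination: no change — [upibidag]
  (2) Voicing Between Vowels: [upibidag] → [ubibidag]
  (3) Final Obstruent Devoicing: [ubibidag] → [ubibidak]
  (4) Initial Consonant Epenthesis: [ubibidak] → [tubibidak]
/etewurem/:
  (1) Degemination: no change — [etewurem]
  (2) Voicing Between Vowels: [etewurem] → [edewurem]
  (3) Final Obstruent Devoicing: no change — [edewurem]
  (4) Initial Consonant Epenthesis: [edewurem] → [tedewurem]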